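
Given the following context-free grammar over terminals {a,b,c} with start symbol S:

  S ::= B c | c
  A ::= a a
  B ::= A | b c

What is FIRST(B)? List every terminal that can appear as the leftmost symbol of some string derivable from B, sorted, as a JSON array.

FIRST sets, iterate to fixpoint:
round 1:
  A via A→a a: +{a}
  B via B→A: +{a}
  B via B→b c: +{b}
  S via S→B c: +{a,b}
  S via S→c: +{c}
  S: {a,b,c}  A: {a}  B: {a,b}
round 2: (no change)
  S: {a,b,c}  A: {a}  B: {a,b}

FIRST(B) = ["a", "b"]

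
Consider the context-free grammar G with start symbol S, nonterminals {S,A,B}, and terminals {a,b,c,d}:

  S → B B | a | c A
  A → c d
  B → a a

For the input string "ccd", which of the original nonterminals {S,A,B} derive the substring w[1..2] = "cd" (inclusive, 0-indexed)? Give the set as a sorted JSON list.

Convert to CNF:
  S -> B B | T0 A | a
  A -> T0 T1
  B -> T2 T2
  T0 -> c
  T1 -> d
  T2 -> a

CYK table (by increasing span) (cells [i..j] with 1 ≤ i ≤ j ≤ 2 only):
  [1..1]={T0}  "c"  orig:{}
  [2..2]={T1}  "d"  orig:{}
  [1..2]={A}  "cd"

Original NTs in T[1,2] deriving "cd": ["A"]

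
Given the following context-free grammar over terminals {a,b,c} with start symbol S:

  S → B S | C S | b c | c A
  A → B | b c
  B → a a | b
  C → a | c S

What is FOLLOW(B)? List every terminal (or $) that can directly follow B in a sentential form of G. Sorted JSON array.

FIRST sets, iterate to fixpoint:
iter 1:
  A via A→b c: +{b}
  B via B→a a: +{a}
  B via B→b: +{b}
  C via C→a: +{a}
  C via C→c S: +{c}
  S via S→B S: +{a,b}
  S via S→C S: +{c}
  FIRST(S)={a,b,c}  FIRST(A)={b}  FIRST(B)={a,b}  FIRST(C)={a,c}
iter 2:
  A via A→B: +{a}
  FIRST(S)={a,b,c}  FIRST(A)={a,b}  FIRST(B)={a,b}  FIRST(C)={a,c}
iter 3: (stable)
  FIRST(S)={a,b,c}  FIRST(A)={a,b}  FIRST(B)={a,b}  FIRST(C)={a,c}

FOLLOW sets:
seed FOLLOW(S) with $
iter 1:
  S→B S: FOLLOW(B) ⊇ FIRST(S) = {a,b,c}; new: +{a,b,c}
  S→C S: FOLLOW(C) ⊇ FIRST(S) = {a,b,c}; new: +{a,b,c}
  S→c A: FOLLOW(A) ⊇ FOLLOW(S) ⊇ {$}; new: +{$}
  FOLLOW(S)={$}  FOLLOW(A)={$}  FOLLOW(B)={a,b,c}  FOLLOW(C)={a,b,c}
iter 2:
  A→B: FOLLOW(B) ⊇ FOLLOW(A) ⊇ {$}; new: +{$}
  C→c S: FOLLOW(S) ⊇ FOLLOW(C) ⊇ {a,b,c}; new: +{a,b,c}
  S→c A: FOLLOW(A) ⊇ FOLLOW(S) ⊇ {$,a,b,c}; new: +{a,b,c}
  FOLLOW(S)={$,a,b,c}  FOLLOW(A)={$,a,b,c}  FOLLOW(B)={$,a,b,c}  FOLLOW(C)={a,b,c}
iter 3: done
  FOLLOW(S)={$,a,b,c}  FOLLOW(A)={$,a,b,c}  FOLLOW(B)={$,a,b,c}  FOLLOW(C)={a,b,c}

FOLLOW(B) = ["$", "a", "b", "c"]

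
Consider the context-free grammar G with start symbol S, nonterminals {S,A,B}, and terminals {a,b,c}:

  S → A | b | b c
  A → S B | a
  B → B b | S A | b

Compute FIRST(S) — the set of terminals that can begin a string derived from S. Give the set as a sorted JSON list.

Compute FIRST by fixpoint:
round 1:
  A via A→a: +{a}
  B via B→b: +{b}
  S via S→A: +{a}
  S via S→b: +{b}
  FIRST[S]={a,b}  FIRST[A]={a}  FIRST[B]={b}
round 2:
  A via A→S B: +{b}
  B via B→S A: +{a}
  FIRST[S]={a,b}  FIRST[A]={a,b}  FIRST[B]={a,b}
round 3: (no change)
  FIRST[S]={a,b}  FIRST[A]={a,b}  FIRST[B]={a,b}

FIRST(S) = ["a", "b"]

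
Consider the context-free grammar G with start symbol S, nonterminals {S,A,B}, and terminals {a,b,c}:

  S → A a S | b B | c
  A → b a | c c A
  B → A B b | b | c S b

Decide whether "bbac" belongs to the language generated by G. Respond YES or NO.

Convert to CNF:
  S -> A X6 | T0 B | c
  A -> T0 T1 | T2 X3
  B -> A X4 | T2 X5 | b
  T0 -> b
  T1 -> a
  T2 -> c
  X3 -> T2 A
  X4 -> B T0
  X5 -> S T0
  X6 -> T1 S

Fill CYK table bottom-up:
  T[0,0] 'b' = {B,T0}  orig:{B}
  T[1,1] 'b' = {B,T0}  orig:{B}
  T[2,2] 'a' = {T1}  orig:{}
  T[3,3] 'c' = {S,T2}  orig:{S}
  T[0,1] 'bb' = {S,X4}  orig:{S}
  T[1,2] 'ba' = {A}
  T[2,3] 'ac' = {X6}  orig:{}
  T[0,2] 'bba' = ∅
  T[1,3] 'bac' = ∅
  T[0,3] 'bbac' = ∅

S ∉ T[0,3] ⇒ NO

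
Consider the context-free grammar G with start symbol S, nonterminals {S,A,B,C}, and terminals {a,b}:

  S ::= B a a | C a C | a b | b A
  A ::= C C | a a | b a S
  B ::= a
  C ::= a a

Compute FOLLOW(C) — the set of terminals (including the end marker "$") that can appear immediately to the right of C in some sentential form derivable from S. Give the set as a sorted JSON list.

FIRST iteration:
[1]
  A via A→a a: +{a}
  A via A→b a S: +{b}
  B via B→a: +{a}
  C via C→a a: +{a}
  S via S→B a a: +{a}
  S via S→b A: +{b}
  FIRST[S]={a,b}  FIRST[A]={a,b}  FIRST[B]={a}  FIRST[C]={a}
[2] (no change)
  FIRST[S]={a,b}  FIRST[A]={a,b}  FIRST[B]={a}  FIRST[C]={a}

Compute FOLLOW by fixpoint:
initialize: $ ∈ FOLLOW(S)
pass 1:
  A→C C: FOLLOW(C) ⊇ FIRST(C) = {a}; new: +{a}
  S→B a a: FOLLOW(B) ⊇ FIRST(a) = {a}; new: +{a}
  S→C a C: FOLLOW(C) ⊇ FOLLOW(S) ⊇ {$}; new: +{$}
  S→b A: FOLLOW(A) ⊇ FOLLOW(S) ⊇ {$}; new: +{$}
  FOLLOW(S)={$}  FOLLOW(A)={$}  FOLLOW(B)={a}  FOLLOW(C)={$,a}
pass 2: (no change)
  FOLLOW(S)={$}  FOLLOW(A)={$}  FOLLOW(B)={a}  FOLLOW(C)={$,a}

FOLLOW(C) = ["$", "a"]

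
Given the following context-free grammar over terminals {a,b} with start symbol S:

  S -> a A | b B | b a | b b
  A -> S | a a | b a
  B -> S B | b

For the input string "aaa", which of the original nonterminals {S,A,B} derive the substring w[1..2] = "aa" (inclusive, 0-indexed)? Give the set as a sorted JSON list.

Convert to CNF:
  S -> T0 A | T1 B | T1 T0 | T1 T1
  A -> T0 A | T0 T0 | T1 B | T1 T0 | T1 T1
  B -> S B | b
  T0 -> a
  T1 -> b

Fill CYK table bottom-up — only the sub-triangle for w[1..2]:
  cell(1,1) a: {T0}  orig:{}
  cell(2,2) a: {T0}  orig:{}
  cell(1,2) aa: {A}

Original NTs in T[1,2] deriving "aa": ["A"]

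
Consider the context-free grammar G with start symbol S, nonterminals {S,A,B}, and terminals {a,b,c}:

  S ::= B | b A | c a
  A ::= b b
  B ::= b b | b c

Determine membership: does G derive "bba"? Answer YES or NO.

Convert to CNF:
  S -> T0 A | T0 T0 | T0 T1 | T1 T2
  A -> T0 T0
  B -> T0 T0 | T0 T1
  T0 -> b
  T1 -> c
  T2 -> a

CYK fill:
  cell(0,0) b: {T0}  orig:{}
  cell(1,1) b: {T0}  orig:{}
  cell(2,2) a: {T2}  orig:{}
  cell(0,1) bb: {A,B,S}
  cell(1,2) ba: ∅
  cell(0,2) bba: ∅

S ∉ T[0,2] ⇒ NO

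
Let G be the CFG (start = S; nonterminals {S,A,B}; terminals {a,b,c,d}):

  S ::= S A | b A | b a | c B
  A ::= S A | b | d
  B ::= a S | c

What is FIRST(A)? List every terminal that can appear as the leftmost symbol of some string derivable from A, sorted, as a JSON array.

FIRST sets, iterate to fixpoint:
[1]
  A via A→b: +{b}
  A via A→d: +{d}
  B via B→a S: +{a}
  B via B→c: +{c}
  S via S→b A: +{b}
  S via S→c B: +{c}
  FIRST(S)={b,c}  FIRST(A)={b,d}  FIRST(B)={a,c}
[2]
  A via A→S A: +{c}
  FIRST(S)={b,c}  FIRST(A)={b,c,d}  FIRST(B)={a,c}
[3] (no change)
  FIRST(S)={b,c}  FIRST(A)={b,c,d}  FIRST(B)={a,c}

FIRST(A) = ["b", "c", "d"]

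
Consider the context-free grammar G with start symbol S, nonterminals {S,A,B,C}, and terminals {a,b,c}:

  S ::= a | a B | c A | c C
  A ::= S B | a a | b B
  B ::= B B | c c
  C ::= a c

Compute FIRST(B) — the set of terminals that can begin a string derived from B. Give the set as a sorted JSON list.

FIRST sets, iterate to fixpoint:
iter 1:
  A via A→a a: +{a}
  A via A→b B: +{b}
  B via B→c c: +{c}
  C via C→a c: +{a}
  S via S→a: +{a}
  S via S→c A: +{c}
  FIRST(S)={a,c}  FIRST(A)={a,b}  FIRST(B)={c}  FIRST(C)={a}
iter 2:
  A via A→S B: +{c}
  FIRST(S)={a,c}  FIRST(A)={a,b,c}  FIRST(B)={c}  FIRST(C)={a}
iter 3: (stable)
  FIRST(S)={a,c}  FIRST(A)={a,b,c}  FIRST(B)={c}  FIRST(C)={a}

FIRST(B) = ["c"]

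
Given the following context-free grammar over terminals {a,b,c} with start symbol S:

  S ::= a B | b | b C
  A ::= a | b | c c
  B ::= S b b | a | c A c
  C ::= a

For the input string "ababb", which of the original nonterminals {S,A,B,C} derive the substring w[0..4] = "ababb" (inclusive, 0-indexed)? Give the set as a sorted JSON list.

CNF form of G:
  S -> T1 C | T2 B | b
  A -> T0 T0 | a | b
  B -> S X3 | T0 X4 | a
  C -> a
  T0 -> c
  T1 -> b
  T2 -> a
  X3 -> T1 T1
  X4 -> A T0

Fill CYK table bottom-up — only the sub-triangle for w[0..4]:
  cell(0,0) a: {A,B,C,T2}  orig:{A,B,C}
  cell(1,1) b: {A,S,T1}  orig:{A,S}
  cell(2,2) a: {A,B,C,T2}  orig:{A,B,C}
  cell(3,3) b: {A,S,T1}  orig:{A,S}
  cell(4,4) b: {A,S,T1}  orig:{A,S}
  cell(0,1) ab: ∅
  cell(1,2) ba: {S}
  cell(2,3) ab: ∅
  cell(3,4) bb: {X3}  orig:{}
  cell(0,2) aba: ∅
  cell(1,3) bab: ∅
  cell(2,4) abb: ∅
  cell(0,3) abab: ∅
  cell(1,4) babb: {B}
  cell(0,4) ababb: {S}

Original NTs in T[0,4] deriving "ababb": ["S"]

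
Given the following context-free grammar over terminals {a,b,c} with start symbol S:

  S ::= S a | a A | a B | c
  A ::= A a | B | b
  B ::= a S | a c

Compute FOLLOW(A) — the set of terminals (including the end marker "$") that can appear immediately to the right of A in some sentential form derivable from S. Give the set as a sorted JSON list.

FIRST sets, iterate to fixpoint:
iter 1:
  A via A→b: +{b}
  B via B→a S: +{a}
  S via S→a A: +{a}
  S via S→c: +{c}
  S: {a,c}  A: {b}  B: {a}
iter 2:
  A via A→B: +{a}
  S: {a,c}  A: {a,b}  B: {a}
iter 3: (stable)
  S: {a,c}  A: {a,b}  B: {a}

FOLLOW sets:
FOLLOW(S) := {$}
round 1:
  A→A a: FOLLOW(A) ⊇ FIRST(a) = {a}; new: +{a}
  A→B: FOLLOW(B) ⊇ FOLLOW(A) ⊇ {a}; new: +{a}
  B→a S: FOLLOW(S) ⊇ FOLLOW(B) ⊇ {a}; new: +{a}
  S→a A: FOLLOW(A) ⊇ FOLLOW(S) ⊇ {$,a}; new: +{$}
  S→a B: FOLLOW(B) ⊇ FOLLOW(S) ⊇ {$,a}; new: +{$}
  FOLLOW[S]={$,a}  FOLLOW[A]={$,a}  FOLLOW[B]={$,a}
round 2: (stable)
  FOLLOW[S]={$,a}  FOLLOW[A]={$,a}  FOLLOW[B]={$,a}

FOLLOW(A) = ["$", "a"]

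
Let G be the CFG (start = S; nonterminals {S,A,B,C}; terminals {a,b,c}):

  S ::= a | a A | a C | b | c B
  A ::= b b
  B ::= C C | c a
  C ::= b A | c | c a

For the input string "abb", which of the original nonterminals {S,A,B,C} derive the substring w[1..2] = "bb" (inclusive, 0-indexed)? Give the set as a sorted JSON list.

CNF form of G:
  S -> T1 B | T2 A | T2 C | a | b
  A -> T0 T0
  B -> C C | T1 T2
  C -> T0 A | T1 T2 | c
  T0 -> b
  T1 -> c
  T2 -> a

CYK table (by increasing span) — only the sub-triangle for w[1..2]:
  T[1,1] 'b' = {S,T0}  orig:{S}
  T[2,2] 'b' = {S,T0}  orig:{S}
  T[1,2] 'bb' = {A}

Original NTs in T[1,2] deriving "bb": ["A"]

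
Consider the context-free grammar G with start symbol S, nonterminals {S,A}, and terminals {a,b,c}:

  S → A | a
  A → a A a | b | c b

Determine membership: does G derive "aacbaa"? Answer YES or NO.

CNF form of G:
  S -> T0 X4 | T1 T2 | a | b
  A -> T0 X3 | T1 T2 | b
  T0 -> a
  T1 -> c
  T2 -> b
  X3 -> A T0
  X4 -> A T0

CYK fill:
  T[0,0] 'a' = {S,T0}  orig:{S}
  T[1,1] 'a' = {S,T0}  orig:{S}
  T[2,2] 'c' = {T1}  orig:{}
  T[3,3] 'b' = {A,S,T2}  orig:{A,S}
  T[4,4] 'a' = {S,T0}  orig:{S}
  T[5,5] 'a' = {S,T0}  orig:{S}
  T[0,1] 'aa' = ∅
  T[1,2] 'ac' = ∅
  T[2,3] 'cb' = {A,S}
  T[3,4] 'ba' = {X3,X4}  orig:{}
  T[4,5] 'aa' = ∅
  T[0,2] 'aac' = ∅
  T[1,3] 'acb' = ∅
  T[2,4] 'cba' = {X3,X4}  orig:{}
  T[3,5] 'baa' = ∅
  T[0,3] 'aacb' = ∅
  T[1,4] 'acba' = {A,S}
  T[2,5] 'cbaa' = ∅
  T[0,4] 'aacba' = ∅
  T[1,5] 'acbaa' = {X3,X4}  orig:{}
  T[0,5] 'aacbaa' = {A,S}

S ∈ T[0,5] ⇒ YES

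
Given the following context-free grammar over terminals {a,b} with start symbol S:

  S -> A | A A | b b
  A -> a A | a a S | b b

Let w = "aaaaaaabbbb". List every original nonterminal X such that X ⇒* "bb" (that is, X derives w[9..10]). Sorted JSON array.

Convert to CNF:
  S -> A A | T0 A | T0 X3 | T1 T1
  A -> T0 A | T0 X2 | T1 T1
  T0 -> a
  T1 -> b
  X2 -> T0 S
  X3 -> T0 S

Fill CYK table bottom-up — only the sub-triangle for w[9..10]:
  T[9,9] 'b' = {T1}  orig:{}
  T[10,10] 'b' = {T1}  orig:{}
  T[9,10] 'bb' = {A,S}

Original NTs in T[9,10] deriving "bb": ["A", "S"]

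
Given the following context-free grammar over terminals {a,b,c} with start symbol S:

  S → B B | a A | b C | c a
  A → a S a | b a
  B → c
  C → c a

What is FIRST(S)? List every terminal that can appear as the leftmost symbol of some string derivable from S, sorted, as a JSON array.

FIRST iteration:
round 1:
  A via A→a S a: +{a}
  A via A→b a: +{b}
  B via B→c: +{c}
  C via C→c a: +{c}
  S via S→B B: +{c}
  S via S→a A: +{a}
  S via S→b C: +{b}
  FIRST[S]={a,b,c}  FIRST[A]={a,b}  FIRST[B]={c}  FIRST[C]={c}
round 2: (stable)
  FIRST[S]={a,b,c}  FIRST[A]={a,b}  FIRST[B]={c}  FIRST[C]={c}

FIRST(S) = ["a", "b", "c"]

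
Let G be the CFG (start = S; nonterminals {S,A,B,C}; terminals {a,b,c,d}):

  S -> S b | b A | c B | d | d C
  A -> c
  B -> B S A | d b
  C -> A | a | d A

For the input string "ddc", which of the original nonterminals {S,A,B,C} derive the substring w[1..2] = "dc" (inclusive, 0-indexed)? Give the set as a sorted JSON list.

Convert to CNF:
  S -> S T1 | T0 C | T1 A | T2 B | d
  A -> c
  B -> B X3 | T0 T1
  C -> T0 A | a | c
  T0 -> d
  T1 -> b
  T2 -> c
  X3 -> S A

CYK fill, restricted to cells inside w[1..2]:
  T[1,1] 'd' = {S,T0}  orig:{S}
  T[2,2] 'c' = {A,C,T2}  orig:{A,C}
  T[1,2] 'dc' = {C,S,X3}  orig:{C,S}

Original NTs in T[1,2] deriving "dc": ["C", "S"]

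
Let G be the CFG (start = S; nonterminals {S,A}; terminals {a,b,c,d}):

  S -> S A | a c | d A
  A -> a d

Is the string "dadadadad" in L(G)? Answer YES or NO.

Convert to CNF:
  S -> S A | T0 T2 | T1 A
  A -> T0 T1
  T0 -> a
  T1 -> d
  T2 -> c

CYK fill:
  T[0,0] 'd' = {T1}  orig:{}
  T[1,1] 'a' = {T0}  orig:{}
  T[2,2] 'd' = {T1}  orig:{}
  T[3,3] 'a' = {T0}  orig:{}
  T[4,4] 'd' = {T1}  orig:{}
  T[5,5] 'a' = {T0}  orig:{}
  T[6,6] 'd' = {T1}  orig:{}
  T[7,7] 'a' = {T0}  orig:{}
  T[8,8] 'd' = {T1}  orig:{}
  T[0,1] 'da' = ∅
  T[1,2] 'ad' = {A}
  T[2,3] 'da' = ∅
  T[3,4] 'ad' = {A}
  T[4,5] 'da' = ∅
  T[5,6] 'ad' = {A}
  T[6,7] 'da' = ∅
  T[7,8] 'ad' = {A}
  T[0,2] 'dad' = {S}
  T[1,3] 'ada' = ∅
  T[2,4] 'dad' = {S}
  T[3,5] 'ada' = ∅
  T[4,6] 'dad' = {S}
  T[5,7] 'ada' = ∅
  T[6,8] 'dad' = {S}
  T[0,3] 'dada' = ∅
  T[1,4] 'adad' = ∅
  T[2,5] 'dada' = ∅
  T[3,6] 'adad' = ∅
  T[4,7] 'dada' = ∅
  T[5,8] 'adad' = ∅
  T[0,4] 'dadad' = {S}
  T[1,5] 'adada' = ∅
  T[2,6] 'dadad' = {S}
  T[3,7] 'adada' = ∅
  T[4,8] 'dadad' = {S}
  T[0,5] 'dadada' = ∅
  T[1,6] 'adadad' = ∅
  T[2,7] 'dadada' = ∅
  T[3,8] 'adadad' = ∅
  T[0,6] 'dadadad' = {S}
  T[1,7] 'adadada' = ∅
  T[2,8] 'dadadad' = {S}
  T[0,7] 'dadadada' = ∅
  T[1,8] 'adadadad' = ∅
  T[0,8] 'dadadadad' = {S}

S ∈ T[0,8] ⇒ YES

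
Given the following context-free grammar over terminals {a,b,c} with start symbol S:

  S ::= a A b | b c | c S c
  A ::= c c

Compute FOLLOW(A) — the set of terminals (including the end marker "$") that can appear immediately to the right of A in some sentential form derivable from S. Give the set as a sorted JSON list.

FIRST sets, iterate to fixpoint:
pass 1:
  A via A→c c: +{c}
  S via S→a A b: +{a}
  S via S→b c: +{b}
  S via S→c S c: +{c}
  S: {a,b,c}  A: {c}
pass 2: — fixpoint
  S: {a,b,c}  A: {c}

FOLLOW iteration:
FOLLOW(S) := {$}
round 1:
  S→a A b: FOLLOW(A) ⊇ FIRST(b) = {b}; new: +{b}
  S→c S c: FOLLOW(S) ⊇ FIRST(c) = {c}; new: +{c}
  FOLLOW[S]={$,c}  FOLLOW[A]={b}
round 2: (stable)
  FOLLOW[S]={$,c}  FOLLOW[A]={b}

FOLLOW(A) = ["b"]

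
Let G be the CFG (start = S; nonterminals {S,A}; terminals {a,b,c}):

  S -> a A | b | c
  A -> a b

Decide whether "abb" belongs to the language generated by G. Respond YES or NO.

Convert to CNF:
  S -> T0 A | b | c
  A -> T0 T1
  T0 -> a
  T1 -> b

Fill CYK table bottom-up:
  T[0,0] 'a' = {T0}  orig:{}
  T[1,1] 'b' = {S,T1}  orig:{S}
  T[2,2] 'b' = {S,T1}  orig:{S}
  T[0,1] 'ab' = {A}
  T[1,2] 'bb' = ∅
  T[0,2] 'abb' = ∅

S ∉ T[0,2] ⇒ NO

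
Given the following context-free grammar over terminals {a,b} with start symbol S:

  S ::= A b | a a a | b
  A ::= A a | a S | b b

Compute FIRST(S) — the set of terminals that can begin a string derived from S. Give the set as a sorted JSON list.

Compute FIRST by fixpoint:
[1]
  A via A→a S: +{a}
  A via A→b b: +{b}
  S via S→A b: +{a,b}
  S: {a,b}  A: {a,b}
[2] — fixpoint
  S: {a,b}  A: {a,b}

FIRST(S) = ["a", "b"]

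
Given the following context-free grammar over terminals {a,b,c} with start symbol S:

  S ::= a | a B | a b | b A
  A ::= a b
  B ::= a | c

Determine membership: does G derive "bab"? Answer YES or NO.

CNF form of G:
  S -> T0 B | T0 T1 | T1 A | a
  A -> T0 T1
  B -> a | c
  T0 -> a
  T1 -> b

Fill CYK table bottom-up:
  T[0,0] 'b' = {T1}  orig:{}
  T[1,1] 'a' = {B,S,T0}  orig:{B,S}
  T[2,2] 'b' = {T1}  orig:{}
  T[0,1] 'ba' = ∅
  T[1,2] 'ab' = {A,S}
  T[0,2] 'bab' = {S}

S ∈ T[0,2] ⇒ YES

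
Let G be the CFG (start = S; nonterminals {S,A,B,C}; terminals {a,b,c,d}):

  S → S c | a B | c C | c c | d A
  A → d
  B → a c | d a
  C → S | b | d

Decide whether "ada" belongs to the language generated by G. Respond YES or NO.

CNF form of G:
  S -> S T1 | T0 B | T1 C | T1 T1 | T2 A
  A -> d
  B -> T0 T1 | T2 T0
  C -> S T1 | T0 B | T1 C | T1 T1 | T2 A | b | d
  T0 -> a
  T1 -> c
  T2 -> d

CYK table (by increasing span):
  cell(0,0) a: {T0}  orig:{}
  cell(1,1) d: {A,C,T2}  orig:{A,C}
  cell(2,2) a: {T0}  orig:{}
  cell(0,1) ad: ∅
  cell(1,2) da: {B}
  cell(0,2) ada: {C,S}

S ∈ T[0,2] ⇒ YES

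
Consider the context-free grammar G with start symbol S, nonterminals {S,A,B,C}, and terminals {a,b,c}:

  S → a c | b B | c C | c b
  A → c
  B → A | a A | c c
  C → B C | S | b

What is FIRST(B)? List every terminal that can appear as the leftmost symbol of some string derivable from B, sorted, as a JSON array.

FIRST sets, iterate to fixpoint:
[1]
  A via A→c: +{c}
  B via B→A: +{c}
  B via B→a A: +{a}
  C via C→B C: +{a,c}
  C via C→b: +{b}
  S via S→a c: +{a}
  S via S→b B: +{b}
  S via S→c C: +{c}
  S: {a,b,c}  A: {c}  B: {a,c}  C: {a,b,c}
[2] done
  S: {a,b,c}  A: {c}  B: {a,c}  C: {a,b,c}

FIRST(B) = ["a", "c"]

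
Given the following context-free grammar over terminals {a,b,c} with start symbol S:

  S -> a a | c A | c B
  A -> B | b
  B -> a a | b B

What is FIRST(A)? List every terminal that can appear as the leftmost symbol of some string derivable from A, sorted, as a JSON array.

FIRST iteration:
[1]
  A via A→b: +{b}
  B via B→a a: +{a}
  B via B→b B: +{b}
  S via S→a a: +{a}
  S via S→c A: +{c}
  FIRST[S]={a,c}  FIRST[A]={b}  FIRST[B]={a,b}
[2]
  A via A→B: +{a}
  FIRST[S]={a,c}  FIRST[A]={a,b}  FIRST[B]={a,b}
[3] (no change)
  FIRST[S]={a,c}  FIRST[A]={a,b}  FIRST[B]={a,b}

FIRST(A) = ["a", "b"]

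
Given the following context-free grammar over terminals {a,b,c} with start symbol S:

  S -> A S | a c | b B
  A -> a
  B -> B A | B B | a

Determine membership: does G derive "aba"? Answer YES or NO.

CNF form of G:
  S -> A S | T0 T1 | T2 B
  A -> a
  B -> B A | B B | a
  T0 -> a
  T1 -> c
  T2 -> b

Fill CYK table bottom-up:
  cell(0,0) a: {A,B,T0}  orig:{A,B}
  cell(1,1) b: {T2}  orig:{}
  cell(2,2) a: {A,B,T0}  orig:{A,B}
  cell(0,1) ab: ∅
  cell(1,2) ba: {S}
  cell(0,2) aba: {S}

S ∈ T[0,2] ⇒ YES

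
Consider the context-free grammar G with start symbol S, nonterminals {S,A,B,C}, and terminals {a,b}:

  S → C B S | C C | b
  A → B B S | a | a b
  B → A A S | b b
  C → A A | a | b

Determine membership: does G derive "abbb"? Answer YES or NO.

Convert to CNF:
  S -> C C | C X4 | b
  A -> B X2 | T0 T1 | a
  B -> A X3 | T1 T1
  C -> A A | a | b
  T0 -> a
  T1 -> b
  X2 -> B S
  X3 -> A S
  X4 -> B S

Fill CYK table bottom-up:
  [0..0]={A,C,T0}  "a"  orig:{A,C}
  [1..1]={C,S,T1}  "b"  orig:{C,S}
  [2..2]={C,S,T1}  "b"  orig:{C,S}
  [3..3]={C,S,T1}  "b"  orig:{C,S}
  [0..1]={A,S,X3}  "ab"  orig:{A,S}
  [1..2]={B,S}  "bb"
  [2..3]={B,S}  "bb"
  [0..2]={X3}  "abb"  orig:{}
  [1..3]={X2,X4}  "bbb"  orig:{}
  [0..3]={S,X3}  "abbb"  orig:{S}

S ∈ T[0,3] ⇒ YES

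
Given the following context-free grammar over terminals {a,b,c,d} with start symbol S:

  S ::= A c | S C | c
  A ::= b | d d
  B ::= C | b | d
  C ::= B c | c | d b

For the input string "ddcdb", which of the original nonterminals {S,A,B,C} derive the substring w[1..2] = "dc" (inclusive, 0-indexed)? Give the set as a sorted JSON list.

CNF form of G:
  S -> A T1 | S C | c
  A -> T0 T0 | b
  B -> B T1 | T0 T2 | b | c | d
  C -> B T1 | T0 T2 | c
  T0 -> d
  T1 -> c
  T2 -> b

Fill CYK table bottom-up — only the sub-triangle for w[1..2]:
  cell(1,1) d: {B,T0}  orig:{B}
  cell(2,2) c: {B,C,S,T1}  orig:{B,C,S}
  cell(1,2) dc: {B,C}

Original NTs in T[1,2] deriving "dc": ["B", "C"]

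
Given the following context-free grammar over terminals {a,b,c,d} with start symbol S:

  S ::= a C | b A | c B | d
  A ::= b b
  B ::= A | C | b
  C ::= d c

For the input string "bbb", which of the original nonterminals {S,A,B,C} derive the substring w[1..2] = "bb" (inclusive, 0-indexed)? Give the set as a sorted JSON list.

Convert to CNF:
  S -> T0 A | T2 B | T3 C | d
  A -> T0 T0
  B -> T0 T0 | T1 T2 | b
  C -> T1 T2
  T0 -> b
  T1 -> d
  T2 -> c
  T3 -> a

CYK fill (cells [i..j] with 1 ≤ i ≤ j ≤ 2 only):
  [1..1]={B,T0}  "b"  orig:{B}
  [2..2]={B,T0}  "b"  orig:{B}
  [1..2]={A,B}  "bb"

Original NTs in T[1,2] deriving "bb": ["A", "B"]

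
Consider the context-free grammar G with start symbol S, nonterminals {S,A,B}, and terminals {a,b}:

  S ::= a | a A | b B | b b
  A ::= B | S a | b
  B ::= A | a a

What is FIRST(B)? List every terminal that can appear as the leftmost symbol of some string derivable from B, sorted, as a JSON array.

FIRST sets, iterate to fixpoint:
iter 1:
  A via A→b: +{b}
  B via B→A: +{b}
  B via B→a a: +{a}
  S via S→a: +{a}
  S via S→b B: +{b}
  FIRST(S)={a,b}  FIRST(A)={b}  FIRST(B)={a,b}
iter 2:
  A via A→B: +{a}
  FIRST(S)={a,b}  FIRST(A)={a,b}  FIRST(B)={a,b}
iter 3: done
  FIRST(S)={a,b}  FIRST(A)={a,b}  FIRST(B)={a,b}

FIRST(B) = ["a", "b"]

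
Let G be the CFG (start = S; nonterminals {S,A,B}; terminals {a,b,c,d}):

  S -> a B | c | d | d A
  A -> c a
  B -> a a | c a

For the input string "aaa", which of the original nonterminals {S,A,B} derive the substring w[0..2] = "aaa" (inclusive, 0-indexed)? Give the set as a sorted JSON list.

CNF form of G:
  S -> T1 B | T2 A | c | d
  A -> T0 T1
  B -> T0 T1 | T1 T1
  T0 -> c
  T1 -> a
  T2 -> d

CYK fill (cells [i..j] with 0 ≤ i ≤ j ≤ 2 only):
  cell(0,0) a: {T1}  orig:{}
  cell(1,1) a: {T1}  orig:{}
  cell(2,2) a: {T1}  orig:{}
  cell(0,1) aa: {B}
  cell(1,2) aa: {B}
  cell(0,2) aaa: {S}

Original NTs in T[0,2] deriving "aaa": ["S"]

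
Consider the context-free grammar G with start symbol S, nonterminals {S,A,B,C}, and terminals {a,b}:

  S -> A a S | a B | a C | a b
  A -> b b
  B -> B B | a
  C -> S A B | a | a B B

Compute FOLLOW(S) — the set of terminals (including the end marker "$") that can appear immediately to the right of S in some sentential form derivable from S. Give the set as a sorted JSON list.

FIRST iteration:
pass 1:
  A via A→b b: +{b}
  B via B→a: +{a}
  C via C→a: +{a}
  S via S→A a S: +{b}
  S via S→a B: +{a}
  FIRST[S]={a,b}  FIRST[A]={b}  FIRST[B]={a}  FIRST[C]={a}
pass 2:
  C via C→S A B: +{b}
  FIRST[S]={a,b}  FIRST[A]={b}  FIRST[B]={a}  FIRST[C]={a,b}
pass 3: — fixpoint
  FIRST[S]={a,b}  FIRST[A]={b}  FIRST[B]={a}  FIRST[C]={a,b}

Compute FOLLOW by fixpoint:
seed FOLLOW(S) with $
iter 1:
  B→B B: FOLLOW(B) ⊇ FIRST(B) = {a}; new: +{a}
  C→S A B: FOLLOW(S) ⊇ FIRST(A) = {b}; new: +{b}
  C→S A B: FOLLOW(A) ⊇ FIRST(B) = {a}; new: +{a}
  S→a B: FOLLOW(B) ⊇ FOLLOW(S) ⊇ {$,b}; new: +{$,b}
  S→a C: FOLLOW(C) ⊇ FOLLOW(S) ⊇ {$,b}; new: +{$,b}
  FOLLOW[S]={$,b}  FOLLOW[A]={a}  FOLLOW[B]={$,a,b}  FOLLOW[C]={$,b}
iter 2: — fixpoint
  FOLLOW[S]={$,b}  FOLLOW[A]={a}  FOLLOW[B]={$,a,b}  FOLLOW[C]={$,b}

FOLLOW(S) = ["$", "b"]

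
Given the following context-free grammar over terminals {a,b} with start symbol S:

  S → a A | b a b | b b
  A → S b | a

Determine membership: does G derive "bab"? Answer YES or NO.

Convert to CNF:
  S -> T0 T0 | T0 X2 | T1 A
  A -> S T0 | a
  T0 -> b
  T1 -> a
  X2 -> T1 T0

CYK fill:
  cell(0,0) b: {T0}  orig:{}
  cell(1,1) a: {A,T1}  orig:{A}
  cell(2,2) b: {T0}  orig:{}
  cell(0,1) ba: ∅
  cell(1,2) ab: {X2}  orig:{}
  cell(0,2) bab: {S}

S ∈ T[0,2] ⇒ YES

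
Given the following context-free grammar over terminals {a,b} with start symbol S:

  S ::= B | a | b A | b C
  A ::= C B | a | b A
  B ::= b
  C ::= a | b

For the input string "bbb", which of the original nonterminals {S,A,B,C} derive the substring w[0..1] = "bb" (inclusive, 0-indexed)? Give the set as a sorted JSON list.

Convert to CNF:
  S -> T0 A | T0 C | a | b
  A -> C B | T0 A | a
  B -> b
  C -> a | b
  T0 -> b

CYK table (by increasing span) — only the sub-triangle for w[0..1]:
  T[0,0] 'b' = {B,C,S,T0}  orig:{B,C,S}
  T[1,1] 'b' = {B,C,S,T0}  orig:{B,C,S}
  T[0,1] 'bb' = {A,S}

Original NTs in T[0,1] deriving "bb": ["A", "S"]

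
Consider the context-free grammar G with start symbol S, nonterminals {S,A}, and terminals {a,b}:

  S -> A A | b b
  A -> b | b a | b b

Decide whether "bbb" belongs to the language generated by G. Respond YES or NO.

CNF form of G:
  S -> A A | T0 T0
  A -> T0 T0 | T0 T1 | b
  T0 -> b
  T1 -> a

CYK table (by increasing span):
  cell(0,0) b: {A,T0}  orig:{A}
  cell(1,1) b: {A,T0}  orig:{A}
  cell(2,2) b: {A,T0}  orig:{A}
  cell(0,1) bb: {A,S}
  cell(1,2) bb: {A,S}
  cell(0,2) bbb: {S}

S ∈ T[0,2] ⇒ YES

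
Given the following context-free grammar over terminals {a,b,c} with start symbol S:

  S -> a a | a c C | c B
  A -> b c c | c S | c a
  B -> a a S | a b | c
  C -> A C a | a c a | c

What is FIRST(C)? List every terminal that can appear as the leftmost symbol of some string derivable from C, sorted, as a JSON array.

FIRST iteration:
round 1:
  A via A→b c c: +{b}
  A via A→c S: +{c}
  B via B→a a S: +{a}
  B via B→c: +{c}
  C via C→A C a: +{b,c}
  C via C→a c a: +{a}
  S via S→a a: +{a}
  S via S→c B: +{c}
  FIRST[S]={a,c}  FIRST[A]={b,c}  FIRST[B]={a,c}  FIRST[C]={a,b,c}
round 2: — fixpoint
  FIRST[S]={a,c}  FIRST[A]={b,c}  FIRST[B]={a,c}  FIRST[C]={a,b,c}

FIRST(C) = ["a", "b", "c"]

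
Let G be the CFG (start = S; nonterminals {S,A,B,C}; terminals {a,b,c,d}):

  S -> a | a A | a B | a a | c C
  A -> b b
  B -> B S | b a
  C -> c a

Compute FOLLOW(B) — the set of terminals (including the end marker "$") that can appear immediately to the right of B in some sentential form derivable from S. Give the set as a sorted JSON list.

FIRST sets, iterate to fixpoint:
round 1:
  A via A→b b: +{b}
  B via B→b a: +{b}
  C via C→c a: +{c}
  S via S→a: +{a}
  S via S→c C: +{c}
  FIRST[S]={a,c}  FIRST[A]={b}  FIRST[B]={b}  FIRST[C]={c}
round 2: (stable)
  FIRST[S]={a,c}  FIRST[A]={b}  FIRST[B]={b}  FIRST[C]={c}

FOLLOW iteration:
seed FOLLOW(S) with $
round 1:
  B→B S: FOLLOW(B) ⊇ FIRST(S) = {a,c}; new: +{a,c}
  B→B S: FOLLOW(S) ⊇ FOLLOW(B) ⊇ {a,c}; new: +{a,c}
  S→a A: FOLLOW(A) ⊇ FOLLOW(S) ⊇ {$,a,c}; new: +{$,a,c}
  S→a B: FOLLOW(B) ⊇ FOLLOW(S) ⊇ {$,a,c}; new: +{$}
  S→c C: FOLLOW(C) ⊇ FOLLOW(S) ⊇ {$,a,c}; new: +{$,a,c}
  S: {$,a,c}  A: {$,a,c}  B: {$,a,c}  C: {$,a,c}
round 2: done
  S: {$,a,c}  A: {$,a,c}  B: {$,a,c}  C: {$,a,c}

FOLLOW(B) = ["$", "a", "c"]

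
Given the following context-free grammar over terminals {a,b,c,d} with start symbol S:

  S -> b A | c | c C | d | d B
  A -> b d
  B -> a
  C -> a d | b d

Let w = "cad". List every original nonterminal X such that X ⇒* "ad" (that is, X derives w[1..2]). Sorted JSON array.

CNF form of G:
  S -> T0 A | T1 B | T3 C | c | d
  A -> T0 T1
  B -> a
  C -> T0 T1 | T2 T1
  T0 -> b
  T1 -> d
  T2 -> a
  T3 -> c

CYK fill (cells [i..j] with 1 ≤ i ≤ j ≤ 2 only):
  T[1,1] 'a' = {B,T2}  orig:{B}
  T[2,2] 'd' = {S,T1}  orig:{S}
  T[1,2] 'ad' = {C}

Original NTs in T[1,2] deriving "ad": ["C"]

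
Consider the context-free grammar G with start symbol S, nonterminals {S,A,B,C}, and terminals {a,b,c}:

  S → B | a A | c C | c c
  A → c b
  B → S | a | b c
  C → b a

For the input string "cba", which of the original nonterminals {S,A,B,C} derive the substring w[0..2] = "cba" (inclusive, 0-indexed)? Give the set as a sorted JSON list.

CNF form of G:
  S -> T0 C | T0 T0 | T1 T0 | T2 A | a
  A -> T0 T1
  B -> T0 C | T0 T0 | T1 T0 | T2 A | a
  C -> T1 T2
  T0 -> c
  T1 -> b
  T2 -> a

Fill CYK table bottom-up — only the sub-triangle for w[0..2]:
  cell(0,0) c: {T0}  orig:{}
  cell(1,1) b: {T1}  orig:{}
  cell(2,2) a: {B,S,T2}  orig:{B,S}
  cell(0,1) cb: {A}
  cell(1,2) ba: {C}
  cell(0,2) cba: {B,S}

Original NTs in T[0,2] deriving "cba": ["B", "S"]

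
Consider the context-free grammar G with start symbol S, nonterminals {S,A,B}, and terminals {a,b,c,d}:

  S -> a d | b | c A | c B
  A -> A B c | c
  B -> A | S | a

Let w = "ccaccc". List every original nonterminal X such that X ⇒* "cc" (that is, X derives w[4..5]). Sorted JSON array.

CNF form of G:
  S -> T0 A | T0 B | T1 T2 | b
  A -> A X3 | c
  B -> A X4 | T0 A | T0 B | T1 T2 | a | b | c
  T0 -> c
  T1 -> a
  T2 -> d
  X3 -> B T0
  X4 -> B T0

Fill CYK table bottom-up (cells [i..j] with 4 ≤ i ≤ j ≤ 5 only):
  [4..4]={A,B,T0}  "c"  orig:{A,B}
  [5..5]={A,B,T0}  "c"  orig:{A,B}
  [4..5]={B,S,X3,X4}  "cc"  orig:{B,S}

Original NTs in T[4,5] deriving "cc": ["B", "S"]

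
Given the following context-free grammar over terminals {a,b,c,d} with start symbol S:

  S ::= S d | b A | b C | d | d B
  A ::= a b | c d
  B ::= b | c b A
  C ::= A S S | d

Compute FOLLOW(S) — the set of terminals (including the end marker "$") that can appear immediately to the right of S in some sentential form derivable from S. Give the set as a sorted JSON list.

FIRST sets, iterate to fixpoint:
iter 1:
  A via A→a b: +{a}
  A via A→c d: +{c}
  B via B→b: +{b}
  B via B→c b A: +{c}
  C via C→A S S: +{a,c}
  C via C→d: +{d}
  S via S→b A: +{b}
  S via S→d: +{d}
  FIRST[S]={b,d}  FIRST[A]={a,c}  FIRST[B]={b,c}  FIRST[C]={a,c,d}
iter 2: done
  FIRST[S]={b,d}  FIRST[A]={a,c}  FIRST[B]={b,c}  FIRST[C]={a,c,d}

FOLLOW iteration:
seed FOLLOW(S) with $
iter 1:
  C→A S S: FOLLOW(A) ⊇ FIRST(S) = {b,d}; new: +{b,d}
  C→A S S: FOLLOW(S) ⊇ FIRST(S) = {b,d}; new: +{b,d}
  S→b A: FOLLOW(A) ⊇ FOLLOW(S) ⊇ {$,b,d}; new: +{$}
  S→b C: FOLLOW(C) ⊇ FOLLOW(S) ⊇ {$,b,d}; new: +{$,b,d}
  S→d B: FOLLOW(B) ⊇ FOLLOW(S) ⊇ {$,b,d}; new: +{$,b,d}
  S: {$,b,d}  A: {$,b,d}  B: {$,b,d}  C: {$,b,d}
iter 2: (stable)
  S: {$,b,d}  A: {$,b,d}  B: {$,b,d}  C: {$,b,d}

FOLLOW(S) = ["$", "b", "d"]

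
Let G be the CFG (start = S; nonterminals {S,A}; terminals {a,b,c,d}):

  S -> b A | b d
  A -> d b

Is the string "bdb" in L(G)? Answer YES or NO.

Convert to CNF:
  S -> T1 A | T1 T0
  A -> T0 T1
  T0 -> d
  T1 -> b

CYK table (by increasing span):
  [0..0]={T1}  "b"  orig:{}
  [1..1]={T0}  "d"  orig:{}
  [2..2]={T1}  "b"  orig:{}
  [0..1]={S}  "bd"
  [1..2]={A}  "db"
  [0..2]={S}  "bdb"

S ∈ T[0,2] ⇒ YES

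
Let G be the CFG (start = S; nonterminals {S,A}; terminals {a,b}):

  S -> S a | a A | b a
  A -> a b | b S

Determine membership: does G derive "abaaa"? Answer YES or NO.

CNF form of G:
  S -> S T0 | T0 A | T1 T0
  A -> T0 T1 | T1 S
  T0 -> a
  T1 -> b

Fill CYK table bottom-up:
  T[0,0] 'a' = {T0}  orig:{}
  T[1,1] 'b' = {T1}  orig:{}
  T[2,2] 'a' = {T0}  orig:{}
  T[3,3] 'a' = {T0}  orig:{}
  T[4,4] 'a' = {T0}  orig:{}
  T[0,1] 'ab' = {A}
  T[1,2] 'ba' = {S}
  T[2,3] 'aa' = ∅
  T[3,4] 'aa' = ∅
  T[0,2] 'aba' = ∅
  T[1,3] 'baa' = {S}
  T[2,4] 'aaa' = ∅
  T[0,3] 'abaa' = ∅
  T[1,4] 'baaa' = {S}
  T[0,4] 'abaaa' = ∅

S ∉ T[0,4] ⇒ NO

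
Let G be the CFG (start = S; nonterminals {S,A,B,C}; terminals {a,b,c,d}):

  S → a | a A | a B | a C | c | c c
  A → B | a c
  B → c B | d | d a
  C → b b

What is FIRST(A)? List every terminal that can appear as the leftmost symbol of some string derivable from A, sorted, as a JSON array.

FIRST iteration:
pass 1:
  A via A→a c: +{a}
  B via B→c B: +{c}
  B via B→d: +{d}
  C via C→b b: +{b}
  S via S→a: +{a}
  S via S→c: +{c}
  FIRST(S)={a,c}  FIRST(A)={a}  FIRST(B)={c,d}  FIRST(C)={b}
pass 2:
  A via A→B: +{c,d}
  FIRST(S)={a,c}  FIRST(A)={a,c,d}  FIRST(B)={c,d}  FIRST(C)={b}
pass 3: — fixpoint
  FIRST(S)={a,c}  FIRST(A)={a,c,d}  FIRST(B)={c,d}  FIRST(C)={b}

FIRST(A) = ["a", "c", "d"]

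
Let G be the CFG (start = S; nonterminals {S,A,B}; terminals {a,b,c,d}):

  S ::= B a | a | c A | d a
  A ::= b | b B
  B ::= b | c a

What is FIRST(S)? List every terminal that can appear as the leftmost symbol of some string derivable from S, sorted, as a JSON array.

FIRST sets, iterate to fixpoint:
round 1:
  A via A→b: +{b}
  B via B→b: +{b}
  B via B→c a: +{c}
  S via S→B a: +{b,c}
  S via S→a: +{a}
  S via S→d a: +{d}
  FIRST[S]={a,b,c,d}  FIRST[A]={b}  FIRST[B]={b,c}
round 2: (stable)
  FIRST[S]={a,b,c,d}  FIRST[A]={b}  FIRST[B]={b,c}

FIRST(S) = ["a", "b", "c", "d"]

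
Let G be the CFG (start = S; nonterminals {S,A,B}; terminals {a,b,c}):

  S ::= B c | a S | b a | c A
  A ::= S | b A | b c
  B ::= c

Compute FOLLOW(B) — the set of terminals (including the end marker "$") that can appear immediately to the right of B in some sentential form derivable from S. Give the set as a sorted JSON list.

FIRST iteration:
[1]
  A via A→b A: +{b}
  B via B→c: +{c}
  S via S→B c: +{c}
  S via S→a S: +{a}
  S via S→b a: +{b}
  S: {a,b,c}  A: {b}  B: {c}
[2]
  A via A→S: +{a,c}
  S: {a,b,c}  A: {a,b,c}  B: {c}
[3] — fixpoint
  S: {a,b,c}  A: {a,b,c}  B: {c}

FOLLOW sets:
seed FOLLOW(S) with $
pass 1:
  S→B c: FOLLOW(B) ⊇ FIRST(c) = {c}; new: +{c}
  S→c A: FOLLOW(A) ⊇ FOLLOW(S) ⊇ {$}; new: +{$}
  FOLLOW(S)={$}  FOLLOW(A)={$}  FOLLOW(B)={c}
pass 2: — fixpoint
  FOLLOW(S)={$}  FOLLOW(A)={$}  FOLLOW(B)={c}

FOLLOW(B) = ["c"]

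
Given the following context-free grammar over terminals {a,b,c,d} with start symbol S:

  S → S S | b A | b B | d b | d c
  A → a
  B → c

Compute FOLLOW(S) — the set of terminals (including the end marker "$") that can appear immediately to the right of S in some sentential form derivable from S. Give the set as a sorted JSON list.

FIRST iteration:
iter 1:
  A via A→a: +{a}
  B via B→c: +{c}
  S via S→b A: +{b}
  S via S→d b: +{d}
  FIRST(S)={b,d}  FIRST(A)={a}  FIRST(B)={c}
iter 2: (stable)
  FIRST(S)={b,d}  FIRST(A)={a}  FIRST(B)={c}

Compute FOLLOW by fixpoint:
seed FOLLOW(S) with $
iter 1:
  S→S S: FOLLOW(S) ⊇ FIRST(S) = {b,d}; new: +{b,d}
  S→b A: FOLLOW(A) ⊇ FOLLOW(S) ⊇ {$,b,d}; new: +{$,b,d}
  S→b B: FOLLOW(B) ⊇ FOLLOW(S) ⊇ {$,b,d}; new: +{$,b,d}
  FOLLOW[S]={$,b,d}  FOLLOW[A]={$,b,d}  FOLLOW[B]={$,b,d}
iter 2: (stable)
  FOLLOW[S]={$,b,d}  FOLLOW[A]={$,b,d}  FOLLOW[B]={$,b,d}

FOLLOW(S) = ["$", "b", "d"]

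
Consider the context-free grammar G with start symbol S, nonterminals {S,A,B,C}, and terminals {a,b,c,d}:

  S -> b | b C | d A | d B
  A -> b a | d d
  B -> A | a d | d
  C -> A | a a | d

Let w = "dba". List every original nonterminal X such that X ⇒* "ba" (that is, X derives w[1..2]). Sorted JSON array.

CNF form of G:
  S -> T0 C | T2 A | T2 B | b
  A -> T0 T1 | T2 T2
  B -> T0 T1 | T1 T2 | T2 T2 | d
  C -> T0 T1 | T1 T1 | T2 T2 | d
  T0 -> b
  T1 -> a
  T2 -> d

CYK table (by increasing span) (cells [i..j] with 1 ≤ i ≤ j ≤ 2 only):
  [1..1]={S,T0}  "b"  orig:{S}
  [2..2]={T1}  "a"  orig:{}
  [1..2]={A,B,C}  "ba"

Original NTs in T[1,2] deriving "ba": ["A", "B", "C"]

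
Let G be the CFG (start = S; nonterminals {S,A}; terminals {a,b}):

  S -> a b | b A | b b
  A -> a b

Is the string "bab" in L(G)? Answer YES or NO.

CNF form of G:
  S -> T0 T1 | T1 A | T1 T1
  A -> T0 T1
  T0 -> a
  T1 -> b

CYK table (by increasing span):
  [0..0]={T1}  "b"  orig:{}
  [1..1]={T0}  "a"  orig:{}
  [2..2]={T1}  "b"  orig:{}
  [0..1]=∅  "ba"
  [1..2]={A,S}  "ab"
  [0..2]={S}  "bab"

S ∈ T[0,2] ⇒ YES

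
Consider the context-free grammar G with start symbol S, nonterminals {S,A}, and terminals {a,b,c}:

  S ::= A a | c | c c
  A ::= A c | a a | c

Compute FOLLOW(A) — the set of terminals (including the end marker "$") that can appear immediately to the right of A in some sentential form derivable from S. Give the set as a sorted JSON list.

FIRST iteration:
[1]
  A via A→a a: +{a}
  A via A→c: +{c}
  S via S→A a: +{a,c}
  FIRST(S)={a,c}  FIRST(A)={a,c}
[2] — fixpoint
  FIRST(S)={a,c}  FIRST(A)={a,c}

Compute FOLLOW by fixpoint:
FOLLOW(S) := {$}
pass 1:
  A→A c: FOLLOW(A) ⊇ FIRST(c) = {c}; new: +{c}
  S→A a: FOLLOW(A) ⊇ FIRST(a) = {a}; new: +{a}
  FOLLOW(S)={$}  FOLLOW(A)={a,c}
pass 2: — fixpoint
  FOLLOW(S)={$}  FOLLOW(A)={a,c}

FOLLOW(A) = ["a", "c"]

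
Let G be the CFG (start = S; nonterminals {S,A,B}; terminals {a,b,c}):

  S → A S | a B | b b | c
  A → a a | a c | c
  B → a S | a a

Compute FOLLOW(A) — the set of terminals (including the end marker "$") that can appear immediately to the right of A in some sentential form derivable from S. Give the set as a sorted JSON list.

Compute FIRST by fixpoint:
iter 1:
  A via A→a a: +{a}
  A via A→c: +{c}
  B via B→a S: +{a}
  S via S→A S: +{a,c}
  S via S→b b: +{b}
  FIRST[S]={a,b,c}  FIRST[A]={a,c}  FIRST[B]={a}
iter 2: (no change)
  FIRST[S]={a,b,c}  FIRST[A]={a,c}  FIRST[B]={a}

FOLLOW iteration:
initialize: $ ∈ FOLLOW(S)
pass 1:
  S→A S: FOLLOW(A) ⊇ FIRST(S) = {a,b,c}; new: +{a,b,c}
  S→a B: FOLLOW(B) ⊇ FOLLOW(S) ⊇ {$}; new: +{$}
  FOLLOW(S)={$}  FOLLOW(A)={a,b,c}  FOLLOW(B)={$}
pass 2: done
  FOLLOW(S)={$}  FOLLOW(A)={a,b,c}  FOLLOW(B)={$}

FOLLOW(A) = ["a", "b", "c"]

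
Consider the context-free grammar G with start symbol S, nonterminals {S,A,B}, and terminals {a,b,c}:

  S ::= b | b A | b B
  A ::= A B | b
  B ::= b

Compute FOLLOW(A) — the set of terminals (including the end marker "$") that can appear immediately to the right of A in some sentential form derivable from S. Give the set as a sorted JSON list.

Compute FIRST by fixpoint:
[1]
  A via A→b: +{b}
  B via B→b: +{b}
  S via S→b: +{b}
  S: {b}  A: {b}  B: {b}
[2] (no change)
  S: {b}  A: {b}  B: {b}

FOLLOW iteration:
initialize: $ ∈ FOLLOW(S)
round 1:
  A→A B: FOLLOW(A) ⊇ FIRST(B) = {b}; new: +{b}
  A→A B: FOLLOW(B) ⊇ FOLLOW(A) ⊇ {b}; new: +{b}
  S→b A: FOLLOW(A) ⊇ FOLLOW(S) ⊇ {$}; new: +{$}
  S→b B: FOLLOW(B) ⊇ FOLLOW(S) ⊇ {$}; new: +{$}
  S: {$}  A: {$,b}  B: {$,b}
round 2: (stable)
  S: {$}  A: {$,b}  B: {$,b}

FOLLOW(A) = ["$", "b"]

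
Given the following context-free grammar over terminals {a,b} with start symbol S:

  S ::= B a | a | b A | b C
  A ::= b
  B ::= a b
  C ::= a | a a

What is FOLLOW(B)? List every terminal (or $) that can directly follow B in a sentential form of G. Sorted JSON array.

FIRST sets, iterate to fixpoint:
iter 1:
  A via A→b: +{b}
  B via B→a b: +{a}
  C via C→a: +{a}
  S via S→B a: +{a}
  S via S→b A: +{b}
  S: {a,b}  A: {b}  B: {a}  C: {a}
iter 2: (no change)
  S: {a,b}  A: {b}  B: {a}  C: {a}

FOLLOW iteration:
seed FOLLOW(S) with $
round 1:
  S→B a: FOLLOW(B) ⊇ FIRST(a) = {a}; new: +{a}
  S→b A: FOLLOW(A) ⊇ FOLLOW(S) ⊇ {$}; new: +{$}
  S→b C: FOLLOW(C) ⊇ FOLLOW(S) ⊇ {$}; new: +{$}
  S: {$}  A: {$}  B: {a}  C: {$}
round 2: (stable)
  S: {$}  A: {$}  B: {a}  C: {$}

FOLLOW(B) = ["a"]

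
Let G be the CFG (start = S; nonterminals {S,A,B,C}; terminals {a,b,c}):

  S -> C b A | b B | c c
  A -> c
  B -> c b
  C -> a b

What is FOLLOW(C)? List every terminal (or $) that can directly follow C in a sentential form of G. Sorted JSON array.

FIRST sets, iterate to fixpoint:
round 1:
  A via A→c: +{c}
  B via B→c b: +{c}
  C via C→a b: +{a}
  S via S→C b A: +{a}
  S via S→b B: +{b}
  S via S→c c: +{c}
  S: {a,b,c}  A: {c}  B: {c}  C: {a}
round 2: (stable)
  S: {a,b,c}  A: {c}  B: {c}  C: {a}

FOLLOW iteration:
seed FOLLOW(S) with $
pass 1:
  S→C b A: FOLLOW(C) ⊇ FIRST(b) = {b}; new: +{b}
  S→C b A: FOLLOW(A) ⊇ FOLLOW(S) ⊇ {$}; new: +{$}
  S→b B: FOLLOW(B) ⊇ FOLLOW(S) ⊇ {$}; new: +{$}
  FOLLOW(S)={$}  FOLLOW(A)={$}  FOLLOW(B)={$}  FOLLOW(C)={b}
pass 2: — fixpoint
  FOLLOW(S)={$}  FOLLOW(A)={$}  FOLLOW(B)={$}  FOLLOW(C)={b}

FOLLOW(C) = ["b"]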